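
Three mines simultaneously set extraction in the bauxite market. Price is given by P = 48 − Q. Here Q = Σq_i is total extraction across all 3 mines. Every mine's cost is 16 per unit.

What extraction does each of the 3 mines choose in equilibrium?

8

A representative mine's profit is π_i = q_i(48 − Q) − 16q_i, with Q = q_i + Σ_{j≠i} q_j.
First-order condition: 32 − 2q_i − Σ_{j≠i} q_j = 0.
Imposing symmetry (q_j = q for all j) turns Σ_{j≠i} q_j into 2q, so 32 = 4q and q = 8.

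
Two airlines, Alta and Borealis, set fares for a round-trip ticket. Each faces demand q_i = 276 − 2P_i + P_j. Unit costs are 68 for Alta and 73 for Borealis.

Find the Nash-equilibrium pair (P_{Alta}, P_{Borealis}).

138, 140

Alta's profit: π = (P_{Alta} − 68)(276 − 2P_{Alta} + P_{Borealis}).
∂π/∂P_{Alta} = 412 − 4P_{Alta} + P_{Borealis} = 0 ⇒ P_{Alta} = 103 + 0.25P_{Borealis}.
Similarly P_{Borealis} = 105.5 + 0.25P_{Alta}.
Substituting the second reaction function into the first: P_{Alta} = 103 + 0.25(105.5 + 0.25P_{Alta}), which gives 0.9375P_{Alta} = 129.375 ⇒ P_{Alta} = 138.
Then P_{Borealis} = 105.5 + 0.25·138 = 140.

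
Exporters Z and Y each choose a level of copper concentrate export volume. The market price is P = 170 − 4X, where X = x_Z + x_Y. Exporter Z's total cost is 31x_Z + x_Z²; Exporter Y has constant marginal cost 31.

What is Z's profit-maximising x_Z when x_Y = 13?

Exporter Z's profit: π = x_Z(170 − 4(x_Z + x_Y)) − 31x_Z − x_Z².
∂π/∂x_Z = 139 − 10x_Z − 4x_Y = 0, so x_Z = 13.9 − 0.4x_Y.
At x_Y = 13: x_Z = 13.9 − 0.4·13 = 8.7.

8.7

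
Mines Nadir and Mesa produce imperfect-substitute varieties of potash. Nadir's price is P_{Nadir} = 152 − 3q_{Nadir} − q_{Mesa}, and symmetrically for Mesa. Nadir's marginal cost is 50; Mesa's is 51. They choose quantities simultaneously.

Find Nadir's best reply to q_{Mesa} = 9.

Mine Nadir's profit: π = q_{Nadir}(152 − 3q_{Nadir} − q_{Mesa}) − 50q_{Nadir}.
∂π/∂q_{Nadir} = 102 − 6q_{Nadir} − q_{Mesa} = 0 ⇒ q_{Nadir} = 17 − (1/6)q_{Mesa}.
At q_{Mesa} = 9: q_{Nadir} = 17 − (1/6)·9 = 15.5.

15.5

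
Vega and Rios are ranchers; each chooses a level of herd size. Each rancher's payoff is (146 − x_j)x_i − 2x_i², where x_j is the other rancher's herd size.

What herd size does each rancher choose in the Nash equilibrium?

29.2

Vega's payoff is (146 − x_R)x_V − 2x_V².
∂π/∂x_V = 146 − x_R − 4x_V = 0, so x_V = 36.5 − 0.25x_R.
The game is symmetric, so in equilibrium x_R = x_V: the reaction function gives 1.25x_V = 36.5, hence x_V = 29.2.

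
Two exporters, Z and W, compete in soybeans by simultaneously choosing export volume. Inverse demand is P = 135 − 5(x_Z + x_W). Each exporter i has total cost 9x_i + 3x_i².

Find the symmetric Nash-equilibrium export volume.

Exporter Z's profit: π = x_Z(135 − 5(x_Z + x_W)) − 9x_Z − 3x_Z².
∂π/∂x_Z = 126 − 16x_Z − 5x_W = 0, so x_Z = 7.875 − 0.3125x_W.
By symmetry x_W = x_Z; substituting into the reaction function, 1.3125x_Z = 7.875 and x_Z = 6.

6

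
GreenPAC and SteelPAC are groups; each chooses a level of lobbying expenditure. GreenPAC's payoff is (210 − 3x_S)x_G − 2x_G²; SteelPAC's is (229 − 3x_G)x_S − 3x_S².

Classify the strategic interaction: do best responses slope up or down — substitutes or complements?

Expanding GreenPAC's payoff: 210x_G − 3x_Sx_G − 2x_G².
∂π/∂x_G = 210 − 3x_S − 4x_G = 0, so x_G = 52.5 − 0.75x_S.
The best-response slope dx_G/dx_S = −0.75 < 0: the reaction function is downward-sloping, so the choices are strategic substitutes.

strategic substitutes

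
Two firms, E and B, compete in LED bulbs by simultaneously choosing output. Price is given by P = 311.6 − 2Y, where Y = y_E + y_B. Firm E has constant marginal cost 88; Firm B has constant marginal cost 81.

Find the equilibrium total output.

Firm E's profit: π = y_E(311.6 − 2(y_E + y_B)) − 88y_E.
∂π/∂y_E = 223.6 − 4y_E − 2y_B = 0, so y_E = 55.9 − 0.5y_B.
By the same steps for B: y_B = 57.65 − 0.5y_E.
Solving the two reaction functions simultaneously: (1 − (−0.5)(−0.5))y_E = 55.9 − 0.5·57.65, so 0.75y_E = 27.075 and y_E = 36.1.
Then y_B = 57.65 − 0.5·36.1 = 39.6.
Total output: 36.1 + 39.6 = 75.7.

75.7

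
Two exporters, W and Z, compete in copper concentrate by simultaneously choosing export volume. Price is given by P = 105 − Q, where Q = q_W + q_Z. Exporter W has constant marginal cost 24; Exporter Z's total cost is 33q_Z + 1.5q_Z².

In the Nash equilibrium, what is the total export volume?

44

Exporter W's profit: π = q_W(105 − (q_W + q_Z)) − 24q_W.
∂π/∂q_W = 81 − 2q_W − q_Z = 0, so q_W = 40.5 − 0.5q_Z.
For Z: ∂π/∂q_Z = 72 − 5q_Z − q_W = 0 ⇒ q_Z = 14.4 − 0.2q_W.
Solving the two reaction functions simultaneously: (1 − (−0.5)(−0.2))q_W = 40.5 − 0.5·14.4, so 0.9q_W = 33.3 and q_W = 37.
Then q_Z = 14.4 − 0.2·37 = 7.
Total export volume: 37 + 7 = 44.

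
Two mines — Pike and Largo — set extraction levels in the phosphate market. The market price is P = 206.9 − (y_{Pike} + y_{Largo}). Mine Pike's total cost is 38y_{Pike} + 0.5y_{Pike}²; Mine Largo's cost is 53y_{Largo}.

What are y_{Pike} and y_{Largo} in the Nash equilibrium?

36.78, 58.56

Mine Pike's profit: π = y_{Pike}(206.9 − (y_{Pike} + y_{Largo})) − 38y_{Pike} − 0.5y_{Pike}².
∂π/∂y_{Pike} = 168.9 − 3y_{Pike} − y_{Largo} = 0, so y_{Pike} = 56.3 − (1/3)y_{Largo}.
For Largo: ∂π/∂y_{Largo} = 153.9 − 2y_{Largo} − y_{Pike} = 0 ⇒ y_{Largo} = 76.95 − 0.5y_{Pike}.
Solving the two reaction functions simultaneously: (1 − (−1/3)(−0.5))y_{Pike} = 56.3 − (1/3)·76.95, so (5/6)y_{Pike} = 30.65 and y_{Pike} = 36.78.
Then y_{Largo} = 76.95 − 0.5·36.78 = 58.56.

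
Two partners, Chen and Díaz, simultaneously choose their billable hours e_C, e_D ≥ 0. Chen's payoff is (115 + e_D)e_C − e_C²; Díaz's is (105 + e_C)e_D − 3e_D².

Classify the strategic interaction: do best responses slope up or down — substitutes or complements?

Expanding Chen's payoff: 115e_C + e_De_C − e_C².
∂π/∂e_C = 115 + e_D − 2e_C = 0, so e_C = 57.5 + 0.5e_D.
The best-response slope de_C/de_D = 0.5 > 0: the reaction function is upward-sloping, so the choices are strategic complements.

strategic complements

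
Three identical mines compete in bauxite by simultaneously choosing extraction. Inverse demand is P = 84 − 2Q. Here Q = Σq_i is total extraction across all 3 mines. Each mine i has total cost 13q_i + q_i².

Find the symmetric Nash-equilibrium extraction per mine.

A representative mine's profit is π_i = q_i(84 − 2Q) − 13q_i − q_i², with Q = q_i + Σ_{j≠i} q_j.
First-order condition: 71 − 6q_i − 2Σ_{j≠i} q_j = 0.
With identical mines, set every q_j = q: then 71 − 6q − 4q = 0, i.e. q = 71/10 = 7.1.

7.1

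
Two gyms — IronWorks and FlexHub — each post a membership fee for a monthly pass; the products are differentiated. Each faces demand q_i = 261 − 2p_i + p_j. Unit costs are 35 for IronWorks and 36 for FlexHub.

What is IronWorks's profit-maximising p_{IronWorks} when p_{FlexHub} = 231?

IronWorks's profit: π = (p_{IronWorks} − 35)(261 − 2p_{IronWorks} + p_{FlexHub}).
∂π/∂p_{IronWorks} = 331 − 4p_{IronWorks} + p_{FlexHub} = 0 ⇒ p_{IronWorks} = 82.75 + 0.25p_{FlexHub}.
At p_{FlexHub} = 231: p_{IronWorks} = 82.75 + 0.25·231 = 140.5.

140.5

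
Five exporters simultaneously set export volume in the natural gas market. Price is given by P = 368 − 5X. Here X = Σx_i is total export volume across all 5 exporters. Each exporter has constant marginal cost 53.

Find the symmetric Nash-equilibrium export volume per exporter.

10.5

A representative exporter's profit is π_i = x_i(368 − 5X) − 53x_i, with X = x_i + Σ_{j≠i} x_j.
First-order condition: 315 − 10x_i − 5Σ_{j≠i} x_j = 0.
Imposing symmetry (x_j = x for all j) turns Σ_{j≠i} x_j into 4x, so 315 = 30x and x = 10.5.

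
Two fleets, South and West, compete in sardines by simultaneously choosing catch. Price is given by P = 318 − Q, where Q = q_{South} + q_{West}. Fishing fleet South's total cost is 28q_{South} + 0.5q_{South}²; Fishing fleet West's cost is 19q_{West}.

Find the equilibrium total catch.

177.6

Fishing fleet South's profit: π = q_{South}(318 − (q_{South} + q_{West})) − 28q_{South} − 0.5q_{South}².
∂π/∂q_{South} = 290 − 3q_{South} − q_{West} = 0, so q_{South} = 290/3 − (1/3)q_{West}.
For West: ∂π/∂q_{West} = 299 − 2q_{West} − q_{South} = 0 ⇒ q_{West} = 149.5 − 0.5q_{South}.
Substituting the second reaction function into the first: q_{South} = 290/3 − (1/3)(149.5 − 0.5q_{South}), which gives (5/6)q_{South} = 281/6 ⇒ q_{South} = 56.2.
Then q_{West} = 149.5 − 0.5·56.2 = 121.4.
Total catch: 56.2 + 121.4 = 177.6.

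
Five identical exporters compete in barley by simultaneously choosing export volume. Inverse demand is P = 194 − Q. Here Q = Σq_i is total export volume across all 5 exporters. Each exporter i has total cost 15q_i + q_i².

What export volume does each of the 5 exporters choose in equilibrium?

22.375

A representative exporter's profit is π_i = q_i(194 − Q) − 15q_i − q_i², with Q = q_i + Σ_{j≠i} q_j.
First-order condition: 179 − 4q_i − Σ_{j≠i} q_j = 0.
Imposing symmetry (q_j = q for all j) turns Σ_{j≠i} q_j into 4q, so 179 = 8q and q = 22.375.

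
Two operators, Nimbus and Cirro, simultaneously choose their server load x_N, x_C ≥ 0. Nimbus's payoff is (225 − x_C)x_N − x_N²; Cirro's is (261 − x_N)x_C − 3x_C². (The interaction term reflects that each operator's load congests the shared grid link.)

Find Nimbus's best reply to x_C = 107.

Expanding Nimbus's payoff: 225x_N − x_Cx_N − x_N².
∂π/∂x_N = 225 − x_C − 2x_N = 0, so x_N = 112.5 − 0.5x_C.
At x_C = 107: x_N = 112.5 − 0.5·107 = 59.

59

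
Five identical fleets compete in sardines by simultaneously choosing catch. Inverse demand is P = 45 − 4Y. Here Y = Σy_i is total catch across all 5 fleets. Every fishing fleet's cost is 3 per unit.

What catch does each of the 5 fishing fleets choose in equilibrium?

1.75

A representative fishing fleet's profit is π_i = y_i(45 − 4Y) − 3y_i, with Y = y_i + Σ_{j≠i} y_j.
First-order condition: 42 − 8y_i − 4Σ_{j≠i} y_j = 0.
In a symmetric equilibrium every fishing fleet chooses the same y, so Σ_{j≠i} y_j = 4y. The condition becomes 42 − 24y = 0, giving y = 42/24 = 1.75.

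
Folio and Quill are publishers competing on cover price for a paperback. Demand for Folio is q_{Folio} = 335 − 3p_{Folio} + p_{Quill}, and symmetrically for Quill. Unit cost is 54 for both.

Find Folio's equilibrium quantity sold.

Folio's profit: π = (p_{Folio} − 54)(335 − 3p_{Folio} + p_{Quill}).
∂π/∂p_{Folio} = 497 − 6p_{Folio} + p_{Quill} = 0 ⇒ p_{Folio} = 497/6 + (1/6)p_{Quill}.
By symmetry p_{Quill} = p_{Folio}; substituting into the reaction function, (5/6)p_{Folio} = 497/6 and p_{Folio} = 99.4.
q_{Folio} = 335 − 3·99.4 + 99.4 = 136.2.

136.2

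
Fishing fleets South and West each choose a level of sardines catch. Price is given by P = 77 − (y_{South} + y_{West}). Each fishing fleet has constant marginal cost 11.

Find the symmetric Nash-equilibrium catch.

Fishing fleet South's profit: π = y_{South}(77 − (y_{South} + y_{West})) − 11y_{South}.
∂π/∂y_{South} = 66 − 2y_{South} − y_{West} = 0, so y_{South} = 33 − 0.5y_{West}.
The game is symmetric, so in equilibrium y_{West} = y_{South}: the reaction function gives 1.5y_{South} = 33, hence y_{South} = 22.

22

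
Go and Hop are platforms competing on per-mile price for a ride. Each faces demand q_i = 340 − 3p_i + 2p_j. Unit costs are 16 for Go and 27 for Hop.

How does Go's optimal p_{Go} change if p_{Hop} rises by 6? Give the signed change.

2

Go's profit: π = (p_{Go} − 16)(340 − 3p_{Go} + 2p_{Hop}).
∂π/∂p_{Go} = 388 − 6p_{Go} + 2p_{Hop} = 0 ⇒ p_{Go} = 194/3 + (1/3)p_{Hop}.
The reaction-function slope is 1/3, so a 6-unit rise in p_{Hop} moves p_{Go} by 1/3 × 6 = 2. Go's best response rises — the actions are strategic complements.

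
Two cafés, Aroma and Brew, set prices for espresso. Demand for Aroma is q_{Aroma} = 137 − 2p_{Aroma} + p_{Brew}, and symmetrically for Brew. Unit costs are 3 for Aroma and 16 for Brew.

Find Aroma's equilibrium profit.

Aroma's profit: π = (p_{Aroma} − 3)(137 − 2p_{Aroma} + p_{Brew}).
∂π/∂p_{Aroma} = 143 − 4p_{Aroma} + p_{Brew} = 0 ⇒ p_{Aroma} = 35.75 + 0.25p_{Brew}.
Similarly p_{Brew} = 42.25 + 0.25p_{Aroma}.
Solving the two reaction functions simultaneously: (1 − (0.25)(0.25))p_{Aroma} = 35.75 + 0.25·42.25, so 0.9375p_{Aroma} = 46.3125 and p_{Aroma} = 49.4.
Then p_{Brew} = 42.25 + 0.25·49.4 = 54.6.
q_{Aroma} = 137 − 2·49.4 + 54.6 = 92.8.
Profit = (49.4 − 3)·92.8 = 4305.92.

4305.92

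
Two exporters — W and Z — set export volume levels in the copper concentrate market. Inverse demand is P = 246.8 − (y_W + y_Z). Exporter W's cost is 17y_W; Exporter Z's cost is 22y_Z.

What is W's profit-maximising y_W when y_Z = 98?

Exporter W's profit: π = y_W(246.8 − (y_W + y_Z)) − 17y_W.
∂π/∂y_W = 229.8 − 2y_W − y_Z = 0, so y_W = 114.9 − 0.5y_Z.
At y_Z = 98: y_W = 114.9 − 0.5·98 = 65.9.

65.9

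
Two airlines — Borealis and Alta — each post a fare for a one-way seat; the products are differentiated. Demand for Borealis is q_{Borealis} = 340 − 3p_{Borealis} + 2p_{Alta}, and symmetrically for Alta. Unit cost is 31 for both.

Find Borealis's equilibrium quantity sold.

231.75

Borealis's profit: π = (p_{Borealis} − 31)(340 − 3p_{Borealis} + 2p_{Alta}).
∂π/∂p_{Borealis} = 433 − 6p_{Borealis} + 2p_{Alta} = 0 ⇒ p_{Borealis} = 433/6 + (1/3)p_{Alta}.
Setting p_{Borealis} = p_{Alta} in the reaction function: p_{Borealis} = 433/6 + (1/3)p_{Borealis}, so p_{Borealis} = (433/6) / (2/3) = 108.25.
q_{Borealis} = 340 − 3·108.25 + 2·108.25 = 231.75.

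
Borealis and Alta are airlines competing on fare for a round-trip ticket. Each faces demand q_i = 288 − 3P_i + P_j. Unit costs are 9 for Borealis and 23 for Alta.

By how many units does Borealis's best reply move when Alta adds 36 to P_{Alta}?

6

Borealis's profit: π = (P_{Borealis} − 9)(288 − 3P_{Borealis} + P_{Alta}).
∂π/∂P_{Borealis} = 315 − 6P_{Borealis} + P_{Alta} = 0 ⇒ P_{Borealis} = 52.5 + (1/6)P_{Alta}.
The reaction-function slope is 1/6, so a 36-unit rise in P_{Alta} moves P_{Borealis} by 1/6 × 36 = 6. Borealis's best response rises — the actions are strategic complements.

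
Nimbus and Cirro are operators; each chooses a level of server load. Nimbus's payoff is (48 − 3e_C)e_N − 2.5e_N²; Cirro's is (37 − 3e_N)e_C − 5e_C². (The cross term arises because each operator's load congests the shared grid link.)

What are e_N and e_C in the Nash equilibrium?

9, 1

Expanding Nimbus's payoff: 48e_N − 3e_Ce_N − 2.5e_N².
∂π/∂e_N = 48 − 3e_C − 5e_N = 0, so e_N = 9.6 − 0.6e_C.
Likewise for Cirro: e_C = 3.7 − 0.3e_N.
Solving the two reaction functions simultaneously: (1 − (−0.6)(−0.3))e_N = 9.6 − 0.6·3.7, so 0.82e_N = 7.38 and e_N = 9.
Then e_C = 3.7 − 0.3·9 = 1.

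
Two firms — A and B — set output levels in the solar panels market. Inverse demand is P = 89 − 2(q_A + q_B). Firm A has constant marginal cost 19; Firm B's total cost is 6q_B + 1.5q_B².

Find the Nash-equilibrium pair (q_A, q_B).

13.5, 8

Firm A's profit: π = q_A(89 − 2(q_A + q_B)) − 19q_A.
∂π/∂q_A = 70 − 4q_A − 2q_B = 0, so q_A = 17.5 − 0.5q_B.
For B: ∂π/∂q_B = 83 − 7q_B − 2q_A = 0 ⇒ q_B = 83/7 − (2/7)q_A.
Solving the two reaction functions simultaneously: (1 − (−0.5)(−2/7))q_A = 17.5 − 0.5·(83/7), so (6/7)q_A = 81/7 and q_A = 13.5.
Then q_B = 83/7 − (2/7)·13.5 = 8.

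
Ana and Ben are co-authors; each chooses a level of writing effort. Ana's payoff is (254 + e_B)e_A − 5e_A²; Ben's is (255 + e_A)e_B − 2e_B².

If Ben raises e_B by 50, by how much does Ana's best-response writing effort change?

5

Expanding Ana's payoff: 254e_A + e_Be_A − 5e_A².
∂π/∂e_A = 254 + e_B − 10e_A = 0, so e_A = 25.4 + 0.1e_B.
The reaction-function slope is 0.1, so a 50-unit rise in e_B moves e_A by 0.1 × 50 = 5. Ana's best response rises — the actions are strategic complements.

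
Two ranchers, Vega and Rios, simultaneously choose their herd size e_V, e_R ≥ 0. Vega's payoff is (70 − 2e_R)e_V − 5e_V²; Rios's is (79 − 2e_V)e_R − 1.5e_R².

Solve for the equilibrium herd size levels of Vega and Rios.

2, 25

Expanding Vega's payoff: 70e_V − 2e_Re_V − 5e_V².
∂π/∂e_V = 70 − 2e_R − 10e_V = 0, so e_V = 7 − 0.2e_R.
Likewise for Rios: e_R = 79/3 − (2/3)e_V.
Solving the two reaction functions simultaneously: (1 − (−0.2)(−2/3))e_V = 7 − 0.2·(79/3), so (13/15)e_V = 26/15 and e_V = 2.
Then e_R = 79/3 − (2/3)·2 = 25.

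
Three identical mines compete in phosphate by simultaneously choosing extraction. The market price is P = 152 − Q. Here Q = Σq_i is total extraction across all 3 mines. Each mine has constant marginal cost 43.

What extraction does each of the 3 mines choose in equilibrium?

27.25

A representative mine's profit is π_i = q_i(152 − Q) − 43q_i, with Q = q_i + Σ_{j≠i} q_j.
First-order condition: 109 − 2q_i − Σ_{j≠i} q_j = 0.
With identical mines, set every q_j = q: then 109 − 2q − 2q = 0, i.e. q = 109/4 = 27.25.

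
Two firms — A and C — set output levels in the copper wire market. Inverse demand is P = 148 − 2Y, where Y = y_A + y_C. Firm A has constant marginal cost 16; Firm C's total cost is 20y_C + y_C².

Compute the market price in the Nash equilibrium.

69.6

Firm A's profit: π = y_A(148 − 2(y_A + y_C)) − 16y_A.
∂π/∂y_A = 132 − 4y_A − 2y_C = 0, so y_A = 33 − 0.5y_C.
For C: ∂π/∂y_C = 128 − 6y_C − 2y_A = 0 ⇒ y_C = 64/3 − (1/3)y_A.
Substituting the second reaction function into the first: y_A = 33 − 0.5(64/3 − (1/3)y_A), which gives (5/6)y_A = 67/3 ⇒ y_A = 26.8.
Then y_C = 64/3 − (1/3)·26.8 = 12.4.
Equilibrium price: P = 148 − 2·39.2 = 69.6.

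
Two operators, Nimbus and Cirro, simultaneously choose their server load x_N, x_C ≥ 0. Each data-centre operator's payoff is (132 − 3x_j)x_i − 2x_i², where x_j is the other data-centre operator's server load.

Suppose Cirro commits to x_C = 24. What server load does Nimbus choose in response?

Nimbus's payoff is (132 − 3x_C)x_N − 2x_N².
∂π/∂x_N = 132 − 3x_C − 4x_N = 0, so x_N = 33 − 0.75x_C.
At x_C = 24: x_N = 33 − 0.75·24 = 15.

15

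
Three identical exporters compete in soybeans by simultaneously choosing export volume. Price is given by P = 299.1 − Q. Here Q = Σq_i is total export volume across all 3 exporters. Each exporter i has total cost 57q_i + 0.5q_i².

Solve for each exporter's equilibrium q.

A representative exporter's profit is π_i = q_i(299.1 − Q) − 57q_i − 0.5q_i², with Q = q_i + Σ_{j≠i} q_j.
First-order condition: 242.1 − 3q_i − Σ_{j≠i} q_j = 0.
Imposing symmetry (q_j = q for all j) turns Σ_{j≠i} q_j into 2q, so 242.1 = 5q and q = 48.42.

48.42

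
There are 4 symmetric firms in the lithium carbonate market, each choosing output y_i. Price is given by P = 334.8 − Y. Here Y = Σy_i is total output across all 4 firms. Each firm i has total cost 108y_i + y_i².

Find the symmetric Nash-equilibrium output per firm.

A representative firm's profit is π_i = y_i(334.8 − Y) − 108y_i − y_i², with Y = y_i + Σ_{j≠i} y_j.
First-order condition: 226.8 − 4y_i − Σ_{j≠i} y_j = 0.
In a symmetric equilibrium every firm chooses the same y, so Σ_{j≠i} y_j = 3y. The condition becomes 226.8 − 7y = 0, giving y = 226.8/7 = 32.4.

32.4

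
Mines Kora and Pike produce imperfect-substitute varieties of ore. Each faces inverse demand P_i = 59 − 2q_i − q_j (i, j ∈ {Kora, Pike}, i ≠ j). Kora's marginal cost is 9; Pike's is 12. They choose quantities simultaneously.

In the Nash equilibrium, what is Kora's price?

Mine Kora's profit: π = q_{Kora}(59 − 2q_{Kora} − q_{Pike}) − 9q_{Kora}.
∂π/∂q_{Kora} = 50 − 4q_{Kora} − q_{Pike} = 0 ⇒ q_{Kora} = 12.5 − 0.25q_{Pike}.
Similarly q_{Pike} = 11.75 − 0.25q_{Kora}.
Substituting the second reaction function into the first: q_{Kora} = 12.5 − 0.25(11.75 − 0.25q_{Kora}), which gives 0.9375q_{Kora} = 9.5625 ⇒ q_{Kora} = 10.2.
Then q_{Pike} = 11.75 − 0.25·10.2 = 9.2.
P_{Kora} = 59 − 2·10.2 − 9.2 = 29.4.

29.4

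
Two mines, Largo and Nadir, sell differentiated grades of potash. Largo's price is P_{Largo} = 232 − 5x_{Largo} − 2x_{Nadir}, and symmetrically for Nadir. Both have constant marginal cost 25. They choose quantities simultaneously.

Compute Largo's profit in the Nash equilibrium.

1487.8125

Mine Largo's profit: π = x_{Largo}(232 − 5x_{Largo} − 2x_{Nadir}) − 25x_{Largo}.
∂π/∂x_{Largo} = 207 − 10x_{Largo} − 2x_{Nadir} = 0 ⇒ x_{Largo} = 20.7 − 0.2x_{Nadir}.
Setting x_{Largo} = x_{Nadir} in the reaction function: x_{Largo} = 20.7 − 0.2x_{Largo}, so x_{Largo} = 20.7 / 1.2 = 17.25.
P_{Largo} = 232 − 5·17.25 − 2·17.25 = 111.25.
Profit = (111.25 − 25)·17.25 = 1487.8125.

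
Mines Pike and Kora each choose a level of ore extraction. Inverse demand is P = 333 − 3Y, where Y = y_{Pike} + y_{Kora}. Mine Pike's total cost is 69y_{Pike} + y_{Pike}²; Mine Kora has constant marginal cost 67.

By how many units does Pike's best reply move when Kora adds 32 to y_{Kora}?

Mine Pike's profit: π = y_{Pike}(333 − 3(y_{Pike} + y_{Kora})) − 69y_{Pike} − y_{Pike}².
∂π/∂y_{Pike} = 264 − 8y_{Pike} − 3y_{Kora} = 0, so y_{Pike} = 33 − 0.375y_{Kora}.
The reaction-function slope is −0.375, so a 32-unit rise in y_{Kora} moves y_{Pike} by −0.375 × 32 = −12. Pike's best response falls — the actions are strategic substitutes.

-12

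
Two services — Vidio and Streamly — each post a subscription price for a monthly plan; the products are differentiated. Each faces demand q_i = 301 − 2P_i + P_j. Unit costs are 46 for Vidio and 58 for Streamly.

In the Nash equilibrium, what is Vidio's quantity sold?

173.2

Vidio's profit: π = (P_{Vidio} − 46)(301 − 2P_{Vidio} + P_{Streamly}).
∂π/∂P_{Vidio} = 393 − 4P_{Vidio} + P_{Streamly} = 0 ⇒ P_{Vidio} = 98.25 + 0.25P_{Streamly}.
Similarly P_{Streamly} = 104.25 + 0.25P_{Vidio}.
Plugging P_{Streamly} into Vidio's best response: P_{Vidio} = 98.25 + 0.25(104.25 + 0.25P_{Vidio}) ⇒ 0.9375P_{Vidio} = 124.3125, so P_{Vidio} = 132.6.
Then P_{Streamly} = 104.25 + 0.25·132.6 = 137.4.
q_{Vidio} = 301 − 2·132.6 + 137.4 = 173.2.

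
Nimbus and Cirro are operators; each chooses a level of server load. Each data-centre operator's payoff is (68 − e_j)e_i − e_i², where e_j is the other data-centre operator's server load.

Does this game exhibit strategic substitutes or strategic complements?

strategic substitutes

Nimbus's payoff is (68 − e_C)e_N − e_N².
∂π/∂e_N = 68 − e_C − 2e_N = 0, so e_N = 34 − 0.5e_C.
The best-response slope de_N/de_C = −0.5 < 0: the reaction function is downward-sloping, so the choices are strategic substitutes.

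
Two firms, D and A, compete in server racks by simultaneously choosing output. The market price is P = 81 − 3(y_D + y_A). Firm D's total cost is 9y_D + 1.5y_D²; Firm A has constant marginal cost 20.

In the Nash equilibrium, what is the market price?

42.2

Firm D's profit: π = y_D(81 − 3(y_D + y_A)) − 9y_D − 1.5y_D².
∂π/∂y_D = 72 − 9y_D − 3y_A = 0, so y_D = 8 − (1/3)y_A.
For A: ∂π/∂y_A = 61 − 6y_A − 3y_D = 0 ⇒ y_A = 61/6 − 0.5y_D.
Plugging y_A into D's best response: y_D = 8 − (1/3)(61/6 − 0.5y_D) ⇒ (5/6)y_D = 83/18, so y_D = 83/15.
Then y_A = 61/6 − 0.5·(83/15) = 7.4.
Equilibrium price: P = 81 − 3·(194/15) = 42.2.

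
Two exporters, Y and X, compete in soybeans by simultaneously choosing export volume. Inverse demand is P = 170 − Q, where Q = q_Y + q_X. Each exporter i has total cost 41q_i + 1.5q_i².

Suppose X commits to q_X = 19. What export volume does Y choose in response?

22

Exporter Y's profit: π = q_Y(170 − (q_Y + q_X)) − 41q_Y − 1.5q_Y².
∂π/∂q_Y = 129 − 5q_Y − q_X = 0, so q_Y = 25.8 − 0.2q_X.
At q_X = 19: q_Y = 25.8 − 0.2·19 = 22.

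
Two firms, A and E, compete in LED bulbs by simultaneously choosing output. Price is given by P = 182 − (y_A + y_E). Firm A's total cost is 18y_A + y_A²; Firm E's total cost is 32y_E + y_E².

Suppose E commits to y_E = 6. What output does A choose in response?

39.5

Firm A's profit: π = y_A(182 − (y_A + y_E)) − 18y_A − y_A².
∂π/∂y_A = 164 − 4y_A − y_E = 0, so y_A = 41 − 0.25y_E.
At y_E = 6: y_A = 41 − 0.25·6 = 39.5.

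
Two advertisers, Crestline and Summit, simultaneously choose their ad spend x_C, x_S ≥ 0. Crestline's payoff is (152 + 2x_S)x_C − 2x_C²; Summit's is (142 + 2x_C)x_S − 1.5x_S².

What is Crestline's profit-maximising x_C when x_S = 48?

Expanding Crestline's payoff: 152x_C + 2x_Sx_C − 2x_C².
∂π/∂x_C = 152 + 2x_S − 4x_C = 0, so x_C = 38 + 0.5x_S.
At x_S = 48: x_C = 38 + 0.5·48 = 62.

62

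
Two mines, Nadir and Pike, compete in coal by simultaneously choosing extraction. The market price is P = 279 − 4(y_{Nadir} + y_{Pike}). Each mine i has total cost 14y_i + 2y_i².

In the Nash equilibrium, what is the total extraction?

33.125

Mine Nadir's profit: π = y_{Nadir}(279 − 4(y_{Nadir} + y_{Pike})) − 14y_{Nadir} − 2y_{Nadir}².
∂π/∂y_{Nadir} = 265 − 12y_{Nadir} − 4y_{Pike} = 0, so y_{Nadir} = 265/12 − (1/3)y_{Pike}.
By symmetry y_{Pike} = y_{Nadir}; substituting into the reaction function, (4/3)y_{Nadir} = 265/12 and y_{Nadir} = 16.5625.
Total extraction: 16.5625 + 16.5625 = 33.125.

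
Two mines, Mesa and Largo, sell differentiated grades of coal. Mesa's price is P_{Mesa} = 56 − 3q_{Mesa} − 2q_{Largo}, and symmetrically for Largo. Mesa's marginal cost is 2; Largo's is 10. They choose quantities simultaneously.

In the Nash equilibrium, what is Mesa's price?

Mine Mesa's profit: π = q_{Mesa}(56 − 3q_{Mesa} − 2q_{Largo}) − 2q_{Mesa}.
∂π/∂q_{Mesa} = 54 − 6q_{Mesa} − 2q_{Largo} = 0 ⇒ q_{Mesa} = 9 − (1/3)q_{Largo}.
Similarly q_{Largo} = 23/3 − (1/3)q_{Mesa}.
Solving the two reaction functions simultaneously: (1 − (−1/3)(−1/3))q_{Mesa} = 9 − (1/3)·(23/3), so (8/9)q_{Mesa} = 58/9 and q_{Mesa} = 7.25.
Then q_{Largo} = 23/3 − (1/3)·7.25 = 5.25.
P_{Mesa} = 56 − 3·7.25 − 2·5.25 = 23.75.

23.75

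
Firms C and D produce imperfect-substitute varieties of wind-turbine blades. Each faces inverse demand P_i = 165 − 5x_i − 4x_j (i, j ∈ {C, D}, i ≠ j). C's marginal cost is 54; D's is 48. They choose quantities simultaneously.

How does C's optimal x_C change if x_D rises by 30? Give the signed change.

Firm C's profit: π = x_C(165 − 5x_C − 4x_D) − 54x_C.
∂π/∂x_C = 111 − 10x_C − 4x_D = 0 ⇒ x_C = 11.1 − 0.4x_D.
The reaction-function slope is −0.4, so a 30-unit rise in x_D moves x_C by −0.4 × 30 = −12. C's best response falls — the actions are strategic substitutes.

-12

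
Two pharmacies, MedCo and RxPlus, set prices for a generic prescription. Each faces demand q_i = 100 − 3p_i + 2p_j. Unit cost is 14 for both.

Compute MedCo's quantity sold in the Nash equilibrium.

64.5

MedCo's profit: π = (p_{MedCo} − 14)(100 − 3p_{MedCo} + 2p_{RxPlus}).
∂π/∂p_{MedCo} = 142 − 6p_{MedCo} + 2p_{RxPlus} = 0 ⇒ p_{MedCo} = 71/3 + (1/3)p_{RxPlus}.
By symmetry p_{RxPlus} = p_{MedCo}; substituting into the reaction function, (2/3)p_{MedCo} = 71/3 and p_{MedCo} = 35.5.
q_{MedCo} = 100 − 3·35.5 + 2·35.5 = 64.5.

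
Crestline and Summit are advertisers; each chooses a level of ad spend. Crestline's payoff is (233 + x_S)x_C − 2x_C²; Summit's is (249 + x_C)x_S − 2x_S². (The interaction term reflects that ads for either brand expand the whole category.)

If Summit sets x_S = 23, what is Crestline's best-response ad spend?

64

Expanding Crestline's payoff: 233x_C + x_Sx_C − 2x_C².
∂π/∂x_C = 233 + x_S − 4x_C = 0, so x_C = 58.25 + 0.25x_S.
At x_S = 23: x_C = 58.25 + 0.25·23 = 64.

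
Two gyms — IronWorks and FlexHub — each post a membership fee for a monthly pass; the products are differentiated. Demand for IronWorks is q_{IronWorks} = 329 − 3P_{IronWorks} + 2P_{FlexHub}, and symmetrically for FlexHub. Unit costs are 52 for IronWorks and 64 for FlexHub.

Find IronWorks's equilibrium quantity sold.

214.5

IronWorks's profit: π = (P_{IronWorks} − 52)(329 − 3P_{IronWorks} + 2P_{FlexHub}).
∂π/∂P_{IronWorks} = 485 − 6P_{IronWorks} + 2P_{FlexHub} = 0 ⇒ P_{IronWorks} = 485/6 + (1/3)P_{FlexHub}.
Similarly P_{FlexHub} = 521/6 + (1/3)P_{IronWorks}.
Solving the two reaction functions simultaneously: (1 − (1/3)(1/3))P_{IronWorks} = 485/6 + (1/3)·(521/6), so (8/9)P_{IronWorks} = 988/9 and P_{IronWorks} = 123.5.
Then P_{FlexHub} = 521/6 + (1/3)·123.5 = 128.
q_{IronWorks} = 329 − 3·123.5 + 2·128 = 214.5.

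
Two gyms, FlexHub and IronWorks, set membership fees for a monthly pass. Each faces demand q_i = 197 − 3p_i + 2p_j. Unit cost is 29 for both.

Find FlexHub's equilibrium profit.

5292

FlexHub's profit: π = (p_{FlexHub} − 29)(197 − 3p_{FlexHub} + 2p_{IronWorks}).
∂π/∂p_{FlexHub} = 284 − 6p_{FlexHub} + 2p_{IronWorks} = 0 ⇒ p_{FlexHub} = 142/3 + (1/3)p_{IronWorks}.
The game is symmetric, so in equilibrium p_{IronWorks} = p_{FlexHub}: the reaction function gives (2/3)p_{FlexHub} = 142/3, hence p_{FlexHub} = 71.
q_{FlexHub} = 197 − 3·71 + 2·71 = 126.
Profit = (71 − 29)·126 = 5292.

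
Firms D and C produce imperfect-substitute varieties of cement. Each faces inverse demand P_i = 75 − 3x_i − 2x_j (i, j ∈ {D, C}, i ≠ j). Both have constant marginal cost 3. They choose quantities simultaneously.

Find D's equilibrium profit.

243

Firm D's profit: π = x_D(75 − 3x_D − 2x_C) − 3x_D.
∂π/∂x_D = 72 − 6x_D − 2x_C = 0 ⇒ x_D = 12 − (1/3)x_C.
The game is symmetric, so in equilibrium x_C = x_D: the reaction function gives (4/3)x_D = 12, hence x_D = 9.
P_D = 75 − 3·9 − 2·9 = 30.
Profit = (30 − 3)·9 = 243.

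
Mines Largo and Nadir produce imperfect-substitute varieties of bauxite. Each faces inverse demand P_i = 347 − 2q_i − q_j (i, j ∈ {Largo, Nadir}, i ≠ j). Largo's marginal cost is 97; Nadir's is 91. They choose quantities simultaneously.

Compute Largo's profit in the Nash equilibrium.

Mine Largo's profit: π = q_{Largo}(347 − 2q_{Largo} − q_{Nadir}) − 97q_{Largo}.
∂π/∂q_{Largo} = 250 − 4q_{Largo} − q_{Nadir} = 0 ⇒ q_{Largo} = 62.5 − 0.25q_{Nadir}.
Similarly q_{Nadir} = 64 − 0.25q_{Largo}.
Substituting the second reaction function into the first: q_{Largo} = 62.5 − 0.25(64 − 0.25q_{Largo}), which gives 0.9375q_{Largo} = 46.5 ⇒ q_{Largo} = 49.6.
Then q_{Nadir} = 64 − 0.25·49.6 = 51.6.
P_{Largo} = 347 − 2·49.6 − 51.6 = 196.2.
Profit = (196.2 − 97)·49.6 = 4920.32.

4920.32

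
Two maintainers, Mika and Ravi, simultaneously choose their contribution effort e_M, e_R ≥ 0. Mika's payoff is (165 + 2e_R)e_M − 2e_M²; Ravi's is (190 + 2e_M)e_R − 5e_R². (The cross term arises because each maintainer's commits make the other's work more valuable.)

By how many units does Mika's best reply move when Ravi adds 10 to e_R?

Expanding Mika's payoff: 165e_M + 2e_Re_M − 2e_M².
∂π/∂e_M = 165 + 2e_R − 4e_M = 0, so e_M = 41.25 + 0.5e_R.
The reaction-function slope is 0.5, so a 10-unit rise in e_R moves e_M by 0.5 × 10 = 5. Mika's best response rises — the actions are strategic complements.

5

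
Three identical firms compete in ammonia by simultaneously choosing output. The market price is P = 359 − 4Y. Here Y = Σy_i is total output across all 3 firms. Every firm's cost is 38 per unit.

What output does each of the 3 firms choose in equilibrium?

20.0625

A representative firm's profit is π_i = y_i(359 − 4Y) − 38y_i, with Y = y_i + Σ_{j≠i} y_j.
First-order condition: 321 − 8y_i − 4Σ_{j≠i} y_j = 0.
With identical firms, set every y_j = y: then 321 − 8y − 8y = 0, i.e. y = 321/16 = 20.0625.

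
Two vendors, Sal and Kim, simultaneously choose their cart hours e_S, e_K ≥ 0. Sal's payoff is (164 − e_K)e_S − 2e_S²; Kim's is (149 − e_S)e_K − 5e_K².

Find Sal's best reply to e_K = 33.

Expanding Sal's payoff: 164e_S − e_Ke_S − 2e_S².
∂π/∂e_S = 164 − e_K − 4e_S = 0, so e_S = 41 − 0.25e_K.
At e_K = 33: e_S = 41 − 0.25·33 = 32.75.

32.75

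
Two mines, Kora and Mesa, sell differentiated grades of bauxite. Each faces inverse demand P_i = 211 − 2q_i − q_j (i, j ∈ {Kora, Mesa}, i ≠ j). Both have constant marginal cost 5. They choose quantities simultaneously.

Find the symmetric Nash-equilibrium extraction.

Mine Kora's profit: π = q_{Kora}(211 − 2q_{Kora} − q_{Mesa}) − 5q_{Kora}.
∂π/∂q_{Kora} = 206 − 4q_{Kora} − q_{Mesa} = 0 ⇒ q_{Kora} = 51.5 − 0.25q_{Mesa}.
Setting q_{Kora} = q_{Mesa} in the reaction function: q_{Kora} = 51.5 − 0.25q_{Kora}, so q_{Kora} = 51.5 / 1.25 = 41.2.

41.2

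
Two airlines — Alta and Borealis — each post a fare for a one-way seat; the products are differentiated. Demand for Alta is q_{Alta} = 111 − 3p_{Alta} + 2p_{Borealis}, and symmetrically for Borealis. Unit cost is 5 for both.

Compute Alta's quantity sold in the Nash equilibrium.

Alta's profit: π = (p_{Alta} − 5)(111 − 3p_{Alta} + 2p_{Borealis}).
∂π/∂p_{Alta} = 126 − 6p_{Alta} + 2p_{Borealis} = 0 ⇒ p_{Alta} = 21 + (1/3)p_{Borealis}.
The game is symmetric, so in equilibrium p_{Borealis} = p_{Alta}: the reaction function gives (2/3)p_{Alta} = 21, hence p_{Alta} = 31.5.
q_{Alta} = 111 − 3·31.5 + 2·31.5 = 79.5.

79.5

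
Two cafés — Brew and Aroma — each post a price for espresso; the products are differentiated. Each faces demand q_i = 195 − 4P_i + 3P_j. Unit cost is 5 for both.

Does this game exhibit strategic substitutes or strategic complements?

Brew's profit: π = (P_{Brew} − 5)(195 − 4P_{Brew} + 3P_{Aroma}).
∂π/∂P_{Brew} = 215 − 8P_{Brew} + 3P_{Aroma} = 0 ⇒ P_{Brew} = 26.875 + 0.375P_{Aroma}.
The best-response slope dP_{Brew}/dP_{Aroma} = 0.375 > 0: the reaction function is upward-sloping, so the choices are strategic complements.

strategic complements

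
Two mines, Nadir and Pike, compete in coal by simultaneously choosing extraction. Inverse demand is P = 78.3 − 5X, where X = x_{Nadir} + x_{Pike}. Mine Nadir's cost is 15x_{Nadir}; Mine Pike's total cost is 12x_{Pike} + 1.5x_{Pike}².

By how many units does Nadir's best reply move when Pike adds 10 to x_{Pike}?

-5

Mine Nadir's profit: π = x_{Nadir}(78.3 − 5(x_{Nadir} + x_{Pike})) − 15x_{Nadir}.
∂π/∂x_{Nadir} = 63.3 − 10x_{Nadir} − 5x_{Pike} = 0, so x_{Nadir} = 6.33 − 0.5x_{Pike}.
The reaction-function slope is −0.5, so a 10-unit rise in x_{Pike} moves x_{Nadir} by −0.5 × 10 = −5. Nadir's best response falls — the actions are strategic substitutes.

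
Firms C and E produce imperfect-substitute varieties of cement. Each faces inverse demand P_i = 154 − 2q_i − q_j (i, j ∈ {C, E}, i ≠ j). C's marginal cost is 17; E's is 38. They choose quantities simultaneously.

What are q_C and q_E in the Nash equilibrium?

Firm C's profit: π = q_C(154 − 2q_C − q_E) − 17q_C.
∂π/∂q_C = 137 − 4q_C − q_E = 0 ⇒ q_C = 34.25 − 0.25q_E.
Similarly q_E = 29 − 0.25q_C.
Solving the two reaction functions simultaneously: (1 − (−0.25)(−0.25))q_C = 34.25 − 0.25·29, so 0.9375q_C = 27 and q_C = 28.8.
Then q_E = 29 − 0.25·28.8 = 21.8.

28.8, 21.8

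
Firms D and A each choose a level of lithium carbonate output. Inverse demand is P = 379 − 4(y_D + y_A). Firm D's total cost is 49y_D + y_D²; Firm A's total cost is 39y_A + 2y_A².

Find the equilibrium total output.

45

Firm D's profit: π = y_D(379 − 4(y_D + y_A)) − 49y_D − y_D².
∂π/∂y_D = 330 − 10y_D − 4y_A = 0, so y_D = 33 − 0.4y_A.
For A: ∂π/∂y_A = 340 − 12y_A − 4y_D = 0 ⇒ y_A = 85/3 − (1/3)y_D.
Solving the two reaction functions simultaneously: (1 − (−0.4)(−1/3))y_D = 33 − 0.4·(85/3), so (13/15)y_D = 65/3 and y_D = 25.
Then y_A = 85/3 − (1/3)·25 = 20.
Total output: 25 + 20 = 45.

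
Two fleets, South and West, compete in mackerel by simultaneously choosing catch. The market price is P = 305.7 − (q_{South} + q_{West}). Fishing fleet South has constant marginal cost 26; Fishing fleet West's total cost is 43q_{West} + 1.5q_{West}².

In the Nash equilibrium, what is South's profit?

15926.44

Fishing fleet South's profit: π = q_{South}(305.7 − (q_{South} + q_{West})) − 26q_{South}.
∂π/∂q_{South} = 279.7 − 2q_{South} − q_{West} = 0, so q_{South} = 139.85 − 0.5q_{West}.
For West: ∂π/∂q_{West} = 262.7 − 5q_{West} − q_{South} = 0 ⇒ q_{West} = 52.54 − 0.2q_{South}.
Substituting the second reaction function into the first: q_{South} = 139.85 − 0.5(52.54 − 0.2q_{South}), which gives 0.9q_{South} = 113.58 ⇒ q_{South} = 126.2.
Then q_{West} = 52.54 − 0.2·126.2 = 27.3.
Price P = 305.7 − 153.5 = 152.2.
South's profit: (152.2 − 26)·126.2 = 15926.44.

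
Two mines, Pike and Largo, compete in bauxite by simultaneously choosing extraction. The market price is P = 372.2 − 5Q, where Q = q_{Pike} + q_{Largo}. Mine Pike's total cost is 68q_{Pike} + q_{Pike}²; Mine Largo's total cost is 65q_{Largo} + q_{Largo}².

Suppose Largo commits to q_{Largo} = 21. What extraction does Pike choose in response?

16.6

Mine Pike's profit: π = q_{Pike}(372.2 − 5(q_{Pike} + q_{Largo})) − 68q_{Pike} − q_{Pike}².
∂π/∂q_{Pike} = 304.2 − 12q_{Pike} − 5q_{Largo} = 0, so q_{Pike} = 25.35 − (5/12)q_{Largo}.
At q_{Largo} = 21: q_{Pike} = 25.35 − (5/12)·21 = 16.6.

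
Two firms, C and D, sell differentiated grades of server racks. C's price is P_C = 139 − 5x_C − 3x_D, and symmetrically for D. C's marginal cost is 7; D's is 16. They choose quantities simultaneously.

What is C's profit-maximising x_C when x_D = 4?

Firm C's profit: π = x_C(139 − 5x_C − 3x_D) − 7x_C.
∂π/∂x_C = 132 − 10x_C − 3x_D = 0 ⇒ x_C = 13.2 − 0.3x_D.
At x_D = 4: x_C = 13.2 − 0.3·4 = 12.

12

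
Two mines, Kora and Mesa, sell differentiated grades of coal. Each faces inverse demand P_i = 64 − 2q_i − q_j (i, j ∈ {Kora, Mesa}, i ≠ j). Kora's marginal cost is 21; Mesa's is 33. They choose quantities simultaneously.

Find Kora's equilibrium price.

Mine Kora's profit: π = q_{Kora}(64 − 2q_{Kora} − q_{Mesa}) − 21q_{Kora}.
∂π/∂q_{Kora} = 43 − 4q_{Kora} − q_{Mesa} = 0 ⇒ q_{Kora} = 10.75 − 0.25q_{Mesa}.
Similarly q_{Mesa} = 7.75 − 0.25q_{Kora}.
Solving the two reaction functions simultaneously: (1 − (−0.25)(−0.25))q_{Kora} = 10.75 − 0.25·7.75, so 0.9375q_{Kora} = 8.8125 and q_{Kora} = 9.4.
Then q_{Mesa} = 7.75 − 0.25·9.4 = 5.4.
P_{Kora} = 64 − 2·9.4 − 5.4 = 39.8.

39.8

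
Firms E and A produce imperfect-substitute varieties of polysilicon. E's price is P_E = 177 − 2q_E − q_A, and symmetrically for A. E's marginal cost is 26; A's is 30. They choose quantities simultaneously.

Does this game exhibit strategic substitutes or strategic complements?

Firm E's profit: π = q_E(177 − 2q_E − q_A) − 26q_E.
∂π/∂q_E = 151 − 4q_E − q_A = 0 ⇒ q_E = 37.75 − 0.25q_A.
The best-response slope dq_E/dq_A = −0.25 < 0: the reaction function is downward-sloping, so the choices are strategic substitutes.

strategic substitutes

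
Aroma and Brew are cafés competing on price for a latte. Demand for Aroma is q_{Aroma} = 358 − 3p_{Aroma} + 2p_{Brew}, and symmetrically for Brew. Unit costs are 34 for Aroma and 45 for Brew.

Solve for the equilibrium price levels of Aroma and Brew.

Aroma's profit: π = (p_{Aroma} − 34)(358 − 3p_{Aroma} + 2p_{Brew}).
∂π/∂p_{Aroma} = 460 − 6p_{Aroma} + 2p_{Brew} = 0 ⇒ p_{Aroma} = 230/3 + (1/3)p_{Brew}.
Similarly p_{Brew} = 493/6 + (1/3)p_{Aroma}.
Substituting the second reaction function into the first: p_{Aroma} = 230/3 + (1/3)(493/6 + (1/3)p_{Aroma}), which gives (8/9)p_{Aroma} = 1873/18 ⇒ p_{Aroma} = 117.0625.
Then p_{Brew} = 493/6 + (1/3)·117.0625 = 121.1875.

117.0625, 121.1875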